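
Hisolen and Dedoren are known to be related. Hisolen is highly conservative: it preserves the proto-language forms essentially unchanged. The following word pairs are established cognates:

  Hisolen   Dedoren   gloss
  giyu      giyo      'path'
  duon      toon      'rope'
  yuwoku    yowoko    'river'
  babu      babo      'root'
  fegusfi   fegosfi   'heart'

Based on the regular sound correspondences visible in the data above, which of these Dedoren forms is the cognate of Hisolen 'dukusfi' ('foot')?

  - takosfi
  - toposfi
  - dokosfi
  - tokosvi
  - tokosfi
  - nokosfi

duon ~ toon — Hisolen d corresponds to Dedoren t word-initially before a back vowel.
yuwoku ~ yowoko, fegusfi ~ fegosfi — Hisolen u corresponds to Dedoren o after a consonant, before a consonant other than r, m, n, p, b, f, v.
Applying these to Hisolen 'dukusfi':
  dukusfi → tukusfi   (d→t word-initially before a back vowel)
  tukusfi → tokusfi   (u→o after a consonant, before a consonant other than r, m, n, p, b, f, v)
  tokusfi → tokosfi   (u→o after a consonant, before a consonant other than r, m, n, p, b, f, v)
So the Dedoren cognate is 'tokosfi'.

tokosfi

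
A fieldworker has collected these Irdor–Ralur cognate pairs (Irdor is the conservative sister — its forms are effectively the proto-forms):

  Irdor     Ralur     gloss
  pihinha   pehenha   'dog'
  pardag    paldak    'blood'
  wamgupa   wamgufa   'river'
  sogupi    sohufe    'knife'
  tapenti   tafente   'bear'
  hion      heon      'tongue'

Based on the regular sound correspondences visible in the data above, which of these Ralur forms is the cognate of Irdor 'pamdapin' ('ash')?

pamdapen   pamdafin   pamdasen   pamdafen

pamdafen

sogupi ~ sohufe — Irdor p corresponds to Ralur f between vowels (before a front vowel).
pihinha ~ pehenha — Irdor i corresponds to Ralur e after a consonant, before a nasal.
Applying these to Irdor 'pamdapin':
  pamdapin → pamdafin   (p→f between vowels (before a front vowel))
  pamdafin → pamdafen   (i→e after a consonant, before a nasal)
So the Ralur cognate is 'pamdafen'.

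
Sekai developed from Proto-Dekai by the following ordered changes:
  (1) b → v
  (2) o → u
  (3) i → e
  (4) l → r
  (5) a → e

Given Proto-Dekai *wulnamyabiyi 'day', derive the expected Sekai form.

Sekai: start from *wulnamyabiyi.
  rule 1 (unconditioned shift): wulnamyabiyi → wulnamyaviyi
  rule 2: no change — wulnamyaviyi
  rule 3 (vowel merger): wulnamyaviyi → wulnamyaveye
  rule 4 (unconditioned shift): wulnamyaveye → wurnamyaveye
  rule 5 (vowel merger): wurnamyaveye → wurnemyeveye
  ⇒ Sekai wurnemyeveye

wurnemyeveye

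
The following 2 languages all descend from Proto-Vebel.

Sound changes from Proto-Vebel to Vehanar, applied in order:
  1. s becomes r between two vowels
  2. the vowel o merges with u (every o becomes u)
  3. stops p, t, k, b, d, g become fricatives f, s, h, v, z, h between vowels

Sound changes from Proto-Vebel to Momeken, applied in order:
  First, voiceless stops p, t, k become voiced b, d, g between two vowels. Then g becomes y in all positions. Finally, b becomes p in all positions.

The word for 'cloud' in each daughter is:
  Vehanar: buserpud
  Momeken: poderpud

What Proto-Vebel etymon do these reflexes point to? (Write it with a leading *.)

Position 1: Vehanar has b, Momeken has p. Vehanar preserves b here (none of its changes turn any other segment into b), so the proto-segment is *b.
Position 2: Vehanar has u, Momeken has o. Momeken preserves o here (none of its changes turn any other segment into o), so the proto-segment is *o.
Position 3: Vehanar has s, Momeken has d. Taking the neighbouring segments as reconstructed: Vehanar s can only go back to *t; Momeken d could go back to *t or *d — the one source consistent with every daughter is *t.
This points to *boterpud. Verify forward in each daughter:
Vehanar: start from *boterpud.
  rule 1: no change — boterpud
  rule 2 (vowel merger): boterpud → buterpud
  rule 3 (intervocalic lenition): buterpud → buserpud
  ⇒ Vehanar buserpud
Momeken: start from *boterpud.
  rule 1 (intervocalic voicing): boterpud → boderpud
  rule 2: no change — boderpud
  rule 3 (unconditioned shift): boderpud → poderpud
  ⇒ Momeken poderpud
*boterpud is the unique common source.

*boterpud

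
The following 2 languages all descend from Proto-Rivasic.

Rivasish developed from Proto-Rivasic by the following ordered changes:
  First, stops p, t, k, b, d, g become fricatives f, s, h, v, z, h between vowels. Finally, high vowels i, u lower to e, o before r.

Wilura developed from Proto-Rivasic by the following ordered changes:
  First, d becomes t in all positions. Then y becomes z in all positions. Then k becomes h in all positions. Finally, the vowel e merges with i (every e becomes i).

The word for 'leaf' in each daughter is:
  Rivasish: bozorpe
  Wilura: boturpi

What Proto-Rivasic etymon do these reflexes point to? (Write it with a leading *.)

*bodurpe

Position 4: Rivasish has o, Wilura has u. Wilura preserves u here (none of its changes turn any other segment into u), so the proto-segment is *u.
Position 7: Rivasish has e, Wilura has i. Taking the neighbouring segments as reconstructed: Rivasish e can only go back to *e; Wilura i could go back to *e or *i — the one source consistent with every daughter is *e.
Continuing position by position gives *bodurpe; check it forward:
Rivasish: start from *bodurpe.
  rule 1 (intervocalic lenition): bodurpe → bozurpe
  rule 2 (pre-rhotic lowering): bozurpe → bozorpe
  ⇒ Rivasish bozorpe
Wilura: *bodurpe
  bodurpe → boturpe   [unconditioned shift]
  boturpe (rule 2 does not apply)
  boturpe (rule 3 does not apply)
  boturpe → boturpi   [vowel merger]
  giving Wilura boturpi.
No other proto-form is consistent with every reflex, so the reconstruction is *bodurpe.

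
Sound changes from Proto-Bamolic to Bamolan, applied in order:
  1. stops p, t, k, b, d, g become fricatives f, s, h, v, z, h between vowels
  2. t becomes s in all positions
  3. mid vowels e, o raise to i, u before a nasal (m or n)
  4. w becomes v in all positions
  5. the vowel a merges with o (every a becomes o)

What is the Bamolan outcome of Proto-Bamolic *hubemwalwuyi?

huvimvolvuyi

Bamolan: *hubemwalwuyi
  hubemwalwuyi → huvemwalwuyi   [intervocalic lenition]
  huvemwalwuyi (rule 2 does not apply)
  huvemwalwuyi → huvimwalwuyi   [pre-nasal raising]
  huvimwalwuyi → huvimvalvuyi   [unconditioned shift]
  huvimvalvuyi → huvimvolvuyi   [vowel merger]
  giving Bamolan huvimvolvuyi.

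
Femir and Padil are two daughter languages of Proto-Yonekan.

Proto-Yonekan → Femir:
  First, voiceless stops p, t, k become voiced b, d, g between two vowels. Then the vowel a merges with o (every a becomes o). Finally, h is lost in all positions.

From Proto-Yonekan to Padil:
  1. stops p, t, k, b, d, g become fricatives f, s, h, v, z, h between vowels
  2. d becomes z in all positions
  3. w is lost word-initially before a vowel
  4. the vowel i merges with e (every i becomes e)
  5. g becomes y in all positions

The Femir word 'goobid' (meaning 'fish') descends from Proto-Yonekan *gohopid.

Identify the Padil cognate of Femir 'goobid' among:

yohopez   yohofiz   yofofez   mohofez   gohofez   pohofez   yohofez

yohofez

Padil: start from *gohopid.
  rule 1 (intervocalic lenition): gohopid → gohofid
  rule 2 (unconditioned shift): gohofid → gohofiz
  rule 3: no change — gohofiz
  rule 4 (vowel merger): gohofiz → gohofez
  rule 5 (unconditioned shift): gohofez → yohofez
  ⇒ Padil yohofez
Among the options, 'yohofez' alone shows every Padil change applied in order.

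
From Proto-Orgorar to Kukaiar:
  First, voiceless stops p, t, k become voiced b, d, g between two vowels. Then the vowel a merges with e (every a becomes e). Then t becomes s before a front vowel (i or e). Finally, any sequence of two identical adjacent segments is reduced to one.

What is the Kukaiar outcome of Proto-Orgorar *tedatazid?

sededezid

Kukaiar: start from *tedatazid.
  rule 1 (intervocalic voicing): tedatazid → tedadazid
  rule 2 (vowel merger): tedadazid → tededezid
  rule 3 (palatalisation): tededezid → sededezid
  rule 4: no change — sededezid
  ⇒ Kukaiar sededezid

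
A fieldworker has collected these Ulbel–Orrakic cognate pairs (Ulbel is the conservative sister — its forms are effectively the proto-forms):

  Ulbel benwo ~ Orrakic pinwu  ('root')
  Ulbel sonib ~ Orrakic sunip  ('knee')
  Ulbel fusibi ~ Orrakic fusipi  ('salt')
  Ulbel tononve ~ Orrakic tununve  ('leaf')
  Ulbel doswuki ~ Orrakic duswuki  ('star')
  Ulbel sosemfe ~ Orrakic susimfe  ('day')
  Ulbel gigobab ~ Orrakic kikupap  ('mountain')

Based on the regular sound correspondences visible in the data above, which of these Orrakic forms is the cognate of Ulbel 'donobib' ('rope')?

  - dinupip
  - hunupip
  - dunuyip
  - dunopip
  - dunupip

dunupip

sonib ~ sunip, tononve ~ tununve — Ulbel o corresponds to Orrakic u after a consonant, before a nasal.
gigobab ~ kikupap — Ulbel o corresponds to Orrakic u after a consonant, before a labial obstruent.
fusibi ~ fusipi — Ulbel b corresponds to Orrakic p between vowels (before a front vowel).
sonib ~ sunip, gigobab ~ kikupap — Ulbel b corresponds to Orrakic p word-finally.
Applying these to Ulbel 'donobib':
  donobib → dunobib   (o→u after a consonant, before a nasal)
  dunobib → dunubib   (o→u after a consonant, before a labial obstruent)
  dunubib → dunupib   (b→p between vowels (before a front vowel))
  dunupib → dunupip   (b→p word-finally)
So the Orrakic cognate is 'dunupip'.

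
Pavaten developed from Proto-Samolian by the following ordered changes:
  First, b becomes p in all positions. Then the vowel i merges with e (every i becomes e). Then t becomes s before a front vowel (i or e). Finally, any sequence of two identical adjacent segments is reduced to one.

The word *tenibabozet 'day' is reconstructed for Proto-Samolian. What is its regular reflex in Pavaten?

Pavaten: *tenibabozet > tenipapozet > tenepapozet > senepapozet  (by unconditioned shift, vowel merger, palatalisation)

senepapozet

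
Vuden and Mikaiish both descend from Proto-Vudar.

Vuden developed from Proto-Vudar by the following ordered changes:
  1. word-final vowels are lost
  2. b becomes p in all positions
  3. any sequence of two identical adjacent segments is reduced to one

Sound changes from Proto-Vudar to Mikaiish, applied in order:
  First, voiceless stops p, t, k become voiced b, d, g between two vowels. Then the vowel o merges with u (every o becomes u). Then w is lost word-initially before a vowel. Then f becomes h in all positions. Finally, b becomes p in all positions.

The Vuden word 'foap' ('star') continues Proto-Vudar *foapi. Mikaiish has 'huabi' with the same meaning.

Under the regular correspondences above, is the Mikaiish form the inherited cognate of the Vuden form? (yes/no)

no

Derive the expected Mikaiish reflex of *foapi:
Mikaiish: *foapi > foabi > fuabi > huabi > huapi  (by intervocalic voicing, vowel merger, unconditioned shift, unconditioned shift)
The regular Mikaiish reflex would be 'huapi', but the attested form is 'huabi'. The correspondence is irregular, so they are not cognates (the Mikaiish form has a different source).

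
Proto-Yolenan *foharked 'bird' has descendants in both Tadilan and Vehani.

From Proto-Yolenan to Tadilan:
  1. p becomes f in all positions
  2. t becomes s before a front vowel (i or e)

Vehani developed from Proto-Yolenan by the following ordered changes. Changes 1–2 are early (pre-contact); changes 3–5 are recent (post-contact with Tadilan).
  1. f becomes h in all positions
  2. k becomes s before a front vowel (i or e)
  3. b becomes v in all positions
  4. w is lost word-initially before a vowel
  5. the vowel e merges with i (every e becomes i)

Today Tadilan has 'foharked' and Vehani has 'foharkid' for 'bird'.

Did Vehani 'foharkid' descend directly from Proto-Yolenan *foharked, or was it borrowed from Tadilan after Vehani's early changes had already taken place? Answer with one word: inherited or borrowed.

borrowed

If inherited, *foharked would pass through all of Vehani's changes:
Vehani: *foharked
  foharked → hoharked   [unconditioned shift]
  hoharked → hoharsed   [palatalisation]
  hoharsed (rule 3 does not apply)
  hoharsed (rule 4 does not apply)
  hoharsed → hoharsid   [vowel merger]
  giving Vehani hoharsid.
If borrowed from Tadilan 'foharked' after the early changes, it would undergo only the recent ones:
  rule 3 (unconditioned shift): no change (foharked)
  rule 4 (glide loss): no change (foharked)
  rule 5 (vowel merger): foharked → foharkid
  ⇒ as a loan: foharkid
Vehani 'foharkid' matches the loan outcome 'foharkid', not the inherited 'hoharsid' — it skipped the early Vehani changes, so it was borrowed from Tadilan.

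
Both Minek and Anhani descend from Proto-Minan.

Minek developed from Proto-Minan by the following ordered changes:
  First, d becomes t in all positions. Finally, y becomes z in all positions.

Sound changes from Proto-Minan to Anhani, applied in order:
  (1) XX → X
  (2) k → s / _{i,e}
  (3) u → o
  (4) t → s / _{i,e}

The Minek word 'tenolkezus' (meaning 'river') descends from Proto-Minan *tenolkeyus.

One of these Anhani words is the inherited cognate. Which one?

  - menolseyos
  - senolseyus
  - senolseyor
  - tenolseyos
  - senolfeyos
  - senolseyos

senolseyos

Anhani: *tenolkeyus
  tenolkeyus (rule 1 does not apply)
  tenolkeyus → tenolseyus   [palatalisation]
  tenolseyus → tenolseyos   [vowel merger]
  tenolseyos → senolseyos   [palatalisation]
  giving Anhani senolseyos.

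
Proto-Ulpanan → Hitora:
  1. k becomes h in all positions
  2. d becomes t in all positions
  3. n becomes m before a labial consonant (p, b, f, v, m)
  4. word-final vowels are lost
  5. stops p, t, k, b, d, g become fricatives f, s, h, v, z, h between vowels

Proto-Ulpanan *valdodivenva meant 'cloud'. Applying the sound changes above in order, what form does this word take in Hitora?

valtosivemv

Hitora: start from *valdodivenva.
  rule 1: no change — valdodivenva
  rule 2 (unconditioned shift): valdodivenva → valtotivenva
  rule 3 (nasal place assimilation): valtotivenva → valtotivemva
  rule 4 (apocope): valtotivemva → valtotivemv
  rule 5 (intervocalic lenition): valtotivemv → valtosivemv
  ⇒ Hitora valtosivemv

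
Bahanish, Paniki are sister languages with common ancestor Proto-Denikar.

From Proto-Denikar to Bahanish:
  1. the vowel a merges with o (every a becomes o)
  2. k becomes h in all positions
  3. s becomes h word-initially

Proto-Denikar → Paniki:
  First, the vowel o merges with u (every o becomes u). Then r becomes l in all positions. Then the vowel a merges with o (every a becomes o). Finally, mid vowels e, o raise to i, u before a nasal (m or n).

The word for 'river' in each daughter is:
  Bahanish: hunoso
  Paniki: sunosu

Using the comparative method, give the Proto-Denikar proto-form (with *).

Position 4: Bahanish has o, Paniki has o. In Paniki, o can only continue *a, so the proto-segment is *a.
Position 1: Bahanish has h, Paniki has s. Paniki preserves s here (none of its changes turn any other segment into s), so the proto-segment is *s.
Position 6: Bahanish has o, Paniki has u. Taking the neighbouring segments as reconstructed: Bahanish o could go back to *a or *o; Paniki u could go back to *o or *u — the one source consistent with every daughter is *o.
Continuing position by position gives *sunaso; check it forward:
Bahanish: *sunaso
  sunaso → sunoso   [vowel merger]
  sunoso (rule 2 does not apply)
  sunoso → hunoso   [debuccalisation]
  giving Bahanish hunoso.
Paniki: start from *sunaso.
  rule 1 (vowel merger): sunaso → sunasu
  rule 2: no change — sunasu
  rule 3 (vowel merger): sunasu → sunosu
  rule 4: no change — sunosu
  ⇒ Paniki sunosu
Only *sunaso yields all of Bahanish hunoso, Paniki sunosu.

*sunaso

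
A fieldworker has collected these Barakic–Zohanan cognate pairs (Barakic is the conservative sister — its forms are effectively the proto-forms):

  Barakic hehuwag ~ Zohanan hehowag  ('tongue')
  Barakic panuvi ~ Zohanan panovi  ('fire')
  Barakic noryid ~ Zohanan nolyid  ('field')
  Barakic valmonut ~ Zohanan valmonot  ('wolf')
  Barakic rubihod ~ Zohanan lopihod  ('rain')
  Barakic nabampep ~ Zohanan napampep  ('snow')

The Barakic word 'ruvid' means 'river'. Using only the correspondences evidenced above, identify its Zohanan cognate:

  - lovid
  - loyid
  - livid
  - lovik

lovid

rubihod ~ lopihod — Barakic r corresponds to Zohanan l word-initially before a back vowel.
panuvi ~ panovi — Barakic u corresponds to Zohanan o after a consonant, before a labial obstruent.
Applying these to Barakic 'ruvid':
  ruvid → luvid   (r→l word-initially before a back vowel)
  luvid → lovid   (u→o after a consonant, before a labial obstruent)
So the Zohanan cognate is 'lovid'.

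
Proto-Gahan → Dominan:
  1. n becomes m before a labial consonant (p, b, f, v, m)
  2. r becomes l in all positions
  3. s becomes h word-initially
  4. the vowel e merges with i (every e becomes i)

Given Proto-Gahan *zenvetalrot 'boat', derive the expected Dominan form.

Dominan: *zenvetalrot
  zenvetalrot → zemvetalrot   [nasal place assimilation]
  zemvetalrot → zemvetallot   [unconditioned shift]
  zemvetallot (rule 3 does not apply)
  zemvetallot → zimvitallot   [vowel merger]
  giving Dominan zimvitallot.

zimvitallot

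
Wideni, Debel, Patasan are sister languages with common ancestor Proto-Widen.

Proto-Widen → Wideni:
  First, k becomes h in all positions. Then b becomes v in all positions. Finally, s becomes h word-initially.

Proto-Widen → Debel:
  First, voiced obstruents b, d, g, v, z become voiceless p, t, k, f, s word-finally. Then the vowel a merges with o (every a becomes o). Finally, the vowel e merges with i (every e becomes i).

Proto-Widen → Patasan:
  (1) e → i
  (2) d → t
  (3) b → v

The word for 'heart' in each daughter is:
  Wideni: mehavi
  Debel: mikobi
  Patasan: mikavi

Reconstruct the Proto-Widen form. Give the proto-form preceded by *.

Position 5: Wideni has v, Debel has b, Patasan has v. Debel preserves b here (none of its changes turn any other segment into b), so the proto-segment is *b.
Position 2: Wideni has e, Debel has i, Patasan has i. Wideni preserves e here (none of its changes turn any other segment into e), so the proto-segment is *e.
This points to *mekabi. Verify forward in each daughter:
Wideni: *mekabi > mehabi > mehavi  (by unconditioned shift, unconditioned shift)
Debel: *mekabi > mekobi > mikobi  (by vowel merger, vowel merger)
Patasan: start from *mekabi.
  rule 1 (vowel merger): mekabi → mikabi
  rule 2: no change — mikabi
  rule 3 (unconditioned shift): mikabi → mikavi
  ⇒ Patasan mikavi
No other proto-form is consistent with every reflex, so the reconstruction is *mekabi.

*mekabi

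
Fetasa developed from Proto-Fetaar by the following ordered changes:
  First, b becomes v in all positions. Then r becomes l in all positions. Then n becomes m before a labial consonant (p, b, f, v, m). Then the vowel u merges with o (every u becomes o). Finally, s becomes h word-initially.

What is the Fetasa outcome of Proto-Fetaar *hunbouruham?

Fetasa: start from *hunbouruham.
  rule 1 (unconditioned shift): hunbouruham → hunvouruham
  rule 2 (unconditioned shift): hunvouruham → hunvouluham
  rule 3 (nasal place assimilation): hunvouluham → humvouluham
  rule 4 (vowel merger): humvouluham → homvooloham
  rule 5: no change — homvooloham
  ⇒ Fetasa homvooloham

homvooloham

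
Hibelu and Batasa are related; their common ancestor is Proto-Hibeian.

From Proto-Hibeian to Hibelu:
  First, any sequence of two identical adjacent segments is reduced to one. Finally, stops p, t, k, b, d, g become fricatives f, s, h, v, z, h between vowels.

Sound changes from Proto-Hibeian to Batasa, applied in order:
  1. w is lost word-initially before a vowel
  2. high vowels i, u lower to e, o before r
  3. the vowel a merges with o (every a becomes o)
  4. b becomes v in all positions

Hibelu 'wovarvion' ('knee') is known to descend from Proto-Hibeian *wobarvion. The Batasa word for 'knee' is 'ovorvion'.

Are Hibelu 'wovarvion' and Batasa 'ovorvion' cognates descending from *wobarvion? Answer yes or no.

Derive the expected Batasa reflex of *wobarvion:
Batasa: *wobarvion > obarvion > oborvion > ovorvion  (by glide loss, vowel merger, unconditioned shift)
Batasa 'ovorvion' matches the regular reflex exactly, so the pair is cognate.

yes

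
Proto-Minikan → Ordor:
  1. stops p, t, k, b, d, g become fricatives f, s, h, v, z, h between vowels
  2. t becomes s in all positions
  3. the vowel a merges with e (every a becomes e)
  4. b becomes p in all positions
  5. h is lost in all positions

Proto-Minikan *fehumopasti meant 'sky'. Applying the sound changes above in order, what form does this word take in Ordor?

Ordor: start from *fehumopasti.
  rule 1 (intervocalic lenition): fehumopasti → fehumofasti
  rule 2 (unconditioned shift): fehumofasti → fehumofassi
  rule 3 (vowel merger): fehumofassi → fehumofessi
  rule 4: no change — fehumofessi
  rule 5 (h-loss): fehumofessi → feumofessi
  ⇒ Ordor feumofessi

feumofessi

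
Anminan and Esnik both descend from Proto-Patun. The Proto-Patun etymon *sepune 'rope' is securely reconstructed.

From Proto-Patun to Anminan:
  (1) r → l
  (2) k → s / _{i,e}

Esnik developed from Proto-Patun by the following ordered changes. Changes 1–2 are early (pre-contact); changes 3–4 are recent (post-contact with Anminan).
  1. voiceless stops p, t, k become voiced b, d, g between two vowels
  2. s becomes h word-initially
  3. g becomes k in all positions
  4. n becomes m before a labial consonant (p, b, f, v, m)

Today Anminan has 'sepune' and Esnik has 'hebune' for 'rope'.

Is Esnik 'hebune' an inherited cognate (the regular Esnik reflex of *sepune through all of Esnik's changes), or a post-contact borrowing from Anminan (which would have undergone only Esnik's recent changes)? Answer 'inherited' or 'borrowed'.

If inherited, *sepune would pass through all of Esnik's changes:
Esnik: start from *sepune.
  rule 1 (intervocalic voicing): sepune → sebune
  rule 2 (debuccalisation): sebune → hebune
  rule 3: no change — hebune
  rule 4: no change — hebune
  ⇒ Esnik hebune
If borrowed from Anminan 'sepune' after the early changes, it would undergo only the recent ones:
  rule 3 (unconditioned shift): no change (sepune)
  rule 4 (nasal place assimilation): no change (sepune)
  ⇒ as a loan: sepune
Esnik 'hebune' matches the inherited outcome exactly, so it is an inherited cognate, not a loan.

inherited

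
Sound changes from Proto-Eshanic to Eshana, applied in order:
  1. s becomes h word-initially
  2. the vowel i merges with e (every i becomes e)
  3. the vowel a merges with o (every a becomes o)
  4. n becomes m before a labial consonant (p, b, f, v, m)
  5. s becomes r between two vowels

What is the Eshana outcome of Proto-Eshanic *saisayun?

Eshana: *saisayun > haisayun > haesayun > hoesoyun > hoeroyun  (by debuccalisation, vowel merger, vowel merger, rhotacism)

hoeroyun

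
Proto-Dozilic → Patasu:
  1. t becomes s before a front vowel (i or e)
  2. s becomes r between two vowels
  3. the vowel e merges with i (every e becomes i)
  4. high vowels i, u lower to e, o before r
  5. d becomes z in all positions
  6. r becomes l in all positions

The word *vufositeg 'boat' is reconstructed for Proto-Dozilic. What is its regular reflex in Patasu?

Patasu: start from *vufositeg.
  rule 1 (palatalisation): vufositeg → vufosiseg
  rule 2 (rhotacism): vufosiseg → vuforireg
  rule 3 (vowel merger): vuforireg → vuforirig
  rule 4 (pre-rhotic lowering): vuforirig → vuforerig
  rule 5: no change — vuforerig
  rule 6 (unconditioned shift): vuforerig → vufolelig
  ⇒ Patasu vufolelig

vufolelig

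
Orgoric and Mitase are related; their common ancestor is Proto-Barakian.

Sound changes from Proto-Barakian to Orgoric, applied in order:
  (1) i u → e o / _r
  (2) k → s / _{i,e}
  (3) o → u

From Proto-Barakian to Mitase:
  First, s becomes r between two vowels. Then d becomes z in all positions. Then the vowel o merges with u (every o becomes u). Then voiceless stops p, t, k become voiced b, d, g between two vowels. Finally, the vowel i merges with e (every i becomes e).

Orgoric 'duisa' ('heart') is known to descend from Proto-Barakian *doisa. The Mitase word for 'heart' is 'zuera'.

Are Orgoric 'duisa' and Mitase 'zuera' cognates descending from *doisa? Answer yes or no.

yes

Derive the expected Mitase reflex of *doisa:
Mitase: *doisa > doira > zoira > zuira > zuera  (by rhotacism, unconditioned shift, vowel merger, vowel merger)
Mitase 'zuera' matches the regular reflex exactly, so the pair is cognate.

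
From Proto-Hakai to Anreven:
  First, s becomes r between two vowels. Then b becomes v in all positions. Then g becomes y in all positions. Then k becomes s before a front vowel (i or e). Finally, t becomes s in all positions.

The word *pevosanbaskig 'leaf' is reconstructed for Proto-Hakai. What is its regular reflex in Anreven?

Anreven: start from *pevosanbaskig.
  rule 1 (rhotacism): pevosanbaskig → pevoranbaskig
  rule 2 (unconditioned shift): pevoranbaskig → pevoranvaskig
  rule 3 (unconditioned shift): pevoranvaskig → pevoranvaskiy
  rule 4 (palatalisation): pevoranvaskiy → pevoranvassiy
  rule 5: no change — pevoranvassiy
  ⇒ Anreven pevoranvassiy

pevoranvassiy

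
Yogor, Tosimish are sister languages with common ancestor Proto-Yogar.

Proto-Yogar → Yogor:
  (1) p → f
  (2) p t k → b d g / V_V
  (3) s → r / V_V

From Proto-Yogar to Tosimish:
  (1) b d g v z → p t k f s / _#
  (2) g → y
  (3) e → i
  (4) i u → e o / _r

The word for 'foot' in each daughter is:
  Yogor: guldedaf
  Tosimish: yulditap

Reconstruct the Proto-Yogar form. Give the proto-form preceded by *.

*guldetap

Position 5: Yogor has e, Tosimish has i. Yogor preserves e here (none of its changes turn any other segment into e), so the proto-segment is *e.
Position 8: Yogor has f, Tosimish has p. Taking the neighbouring segments as reconstructed: Yogor f could go back to *p or *f; Tosimish p could go back to *p or *b — the one source consistent with every daughter is *p.
Continuing position by position gives *guldetap; check it forward:
Yogor: *guldetap
  guldetap → guldetaf   [unconditioned shift]
  guldetaf → guldedaf   [intervocalic voicing]
  guldedaf (rule 3 does not apply)
  giving Yogor guldedaf.
Tosimish: *guldetap > yuldetap > yulditap  (by unconditioned shift, vowel merger)
*guldetap is the unique common source.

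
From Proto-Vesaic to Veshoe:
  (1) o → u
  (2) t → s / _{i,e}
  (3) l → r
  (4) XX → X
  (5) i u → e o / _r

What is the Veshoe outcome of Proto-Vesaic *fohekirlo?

Veshoe: start from *fohekirlo.
  rule 1 (vowel merger): fohekirlo → fuhekirlu
  rule 2: no change — fuhekirlu
  rule 3 (unconditioned shift): fuhekirlu → fuhekirru
  rule 4 (degemination): fuhekirru → fuhekiru
  rule 5 (pre-rhotic lowering): fuhekiru → fuhekeru
  ⇒ Veshoe fuhekeru

fuhekeru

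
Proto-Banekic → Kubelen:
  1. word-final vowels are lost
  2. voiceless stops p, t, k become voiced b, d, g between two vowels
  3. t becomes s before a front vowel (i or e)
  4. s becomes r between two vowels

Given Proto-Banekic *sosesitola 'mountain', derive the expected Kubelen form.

Kubelen: *sosesitola
  sosesitola → sosesitol   [apocope]
  sosesitol → sosesidol   [intervocalic voicing]
  sosesidol (rule 3 does not apply)
  sosesidol → soreridol   [rhotacism]
  giving Kubelen soreridol.

soreridol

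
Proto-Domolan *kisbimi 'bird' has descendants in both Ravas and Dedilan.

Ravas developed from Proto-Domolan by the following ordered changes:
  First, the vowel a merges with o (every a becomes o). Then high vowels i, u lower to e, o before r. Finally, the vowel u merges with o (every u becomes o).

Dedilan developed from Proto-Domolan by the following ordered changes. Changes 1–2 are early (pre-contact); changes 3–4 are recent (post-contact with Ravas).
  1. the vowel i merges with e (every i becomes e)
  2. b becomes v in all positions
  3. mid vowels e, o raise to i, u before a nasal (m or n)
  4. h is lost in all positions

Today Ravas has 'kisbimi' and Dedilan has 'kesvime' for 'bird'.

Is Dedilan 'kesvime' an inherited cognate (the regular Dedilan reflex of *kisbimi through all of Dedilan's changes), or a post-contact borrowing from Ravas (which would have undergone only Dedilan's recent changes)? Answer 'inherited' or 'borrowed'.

inherited

If inherited, *kisbimi would pass through all of Dedilan's changes:
Dedilan: start from *kisbimi.
  rule 1 (vowel merger): kisbimi → kesbeme
  rule 2 (unconditioned shift): kesbeme → kesveme
  rule 3 (pre-nasal raising): kesveme → kesvime
  rule 4: no change — kesvime
  ⇒ Dedilan kesvime
If borrowed from Ravas 'kisbimi' after the early changes, it would undergo only the recent ones:
  rule 3 (pre-nasal raising): no change (kisbimi)
  rule 4 (h-loss): no change (kisbimi)
  ⇒ as a loan: kisbimi
Dedilan 'kesvime' matches the inherited outcome exactly, so it is an inherited cognate, not a loan.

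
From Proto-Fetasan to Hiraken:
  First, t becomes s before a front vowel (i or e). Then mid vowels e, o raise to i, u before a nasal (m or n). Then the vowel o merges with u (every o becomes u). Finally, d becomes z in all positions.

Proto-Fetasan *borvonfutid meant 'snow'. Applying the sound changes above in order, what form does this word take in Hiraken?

Hiraken: start from *borvonfutid.
  rule 1 (palatalisation): borvonfutid → borvonfusid
  rule 2 (pre-nasal raising): borvonfusid → borvunfusid
  rule 3 (vowel merger): borvunfusid → burvunfusid
  rule 4 (unconditioned shift): burvunfusid → burvunfusiz
  ⇒ Hiraken burvunfusiz

burvunfusiz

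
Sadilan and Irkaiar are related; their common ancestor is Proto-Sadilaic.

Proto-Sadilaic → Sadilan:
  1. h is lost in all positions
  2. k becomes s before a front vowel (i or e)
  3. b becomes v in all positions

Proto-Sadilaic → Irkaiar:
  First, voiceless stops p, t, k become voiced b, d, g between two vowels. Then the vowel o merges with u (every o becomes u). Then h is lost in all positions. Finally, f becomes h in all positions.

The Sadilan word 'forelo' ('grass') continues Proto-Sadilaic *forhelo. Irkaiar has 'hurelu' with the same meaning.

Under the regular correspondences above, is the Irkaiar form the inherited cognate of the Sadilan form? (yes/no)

Derive the expected Irkaiar reflex of *forhelo:
Irkaiar: *forhelo > furhelu > furelu > hurelu  (by vowel merger, h-loss, unconditioned shift)
Irkaiar 'hurelu' matches the regular reflex exactly, so the pair is cognate.

yes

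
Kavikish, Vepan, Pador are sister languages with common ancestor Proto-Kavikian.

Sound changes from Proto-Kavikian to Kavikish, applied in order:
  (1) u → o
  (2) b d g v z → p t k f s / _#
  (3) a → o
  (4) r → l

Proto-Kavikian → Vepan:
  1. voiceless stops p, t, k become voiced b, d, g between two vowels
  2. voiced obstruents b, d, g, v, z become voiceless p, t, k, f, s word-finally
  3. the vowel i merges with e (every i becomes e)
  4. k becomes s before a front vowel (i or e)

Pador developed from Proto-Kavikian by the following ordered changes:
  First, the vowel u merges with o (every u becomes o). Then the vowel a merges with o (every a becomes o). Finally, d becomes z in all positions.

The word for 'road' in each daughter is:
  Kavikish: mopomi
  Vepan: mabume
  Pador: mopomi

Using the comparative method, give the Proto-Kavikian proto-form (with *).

Position 2: Kavikish has o, Vepan has a, Pador has o. Vepan preserves a here (none of its changes turn any other segment into a), so the proto-segment is *a.
Position 4: Kavikish has o, Vepan has u, Pador has o. Vepan preserves u here (none of its changes turn any other segment into u), so the proto-segment is *u.
Position 3: Kavikish has p, Vepan has b, Pador has p. Pador preserves p here (none of its changes turn any other segment into p), so the proto-segment is *p.
Continuing position by position gives *mapumi; check it forward:
Kavikish: start from *mapumi.
  rule 1 (vowel merger): mapumi → mapomi
  rule 2: no change — mapomi
  rule 3 (vowel merger): mapomi → mopomi
  rule 4: no change — mopomi
  ⇒ Kavikish mopomi
Vepan: *mapumi
  mapumi → mabumi   [intervocalic voicing]
  mabumi (rule 2 does not apply)
  mabumi → mabume   [vowel merger]
  mabume (rule 4 does not apply)
  giving Vepan mabume.
Pador: *mapumi > mapomi > mopomi  (by vowel merger, vowel merger)
*mapumi is the unique common source.

*mapumi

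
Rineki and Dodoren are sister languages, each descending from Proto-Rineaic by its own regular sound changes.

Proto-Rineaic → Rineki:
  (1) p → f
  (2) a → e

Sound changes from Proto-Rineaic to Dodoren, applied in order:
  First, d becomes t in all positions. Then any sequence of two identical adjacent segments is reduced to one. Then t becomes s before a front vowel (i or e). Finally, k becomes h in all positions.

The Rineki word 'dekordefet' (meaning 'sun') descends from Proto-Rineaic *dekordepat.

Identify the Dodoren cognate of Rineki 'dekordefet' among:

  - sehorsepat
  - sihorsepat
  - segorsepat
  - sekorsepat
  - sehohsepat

Dodoren: start from *dekordepat.
  rule 1 (unconditioned shift): dekordepat → tekortepat
  rule 2: no change — tekortepat
  rule 3 (palatalisation): tekortepat → sekorsepat
  rule 4 (unconditioned shift): sekorsepat → sehorsepat
  ⇒ Dodoren sehorsepat
Only 'sehorsepat' matches the regular Dodoren development of *dekordepat.

sehorsepat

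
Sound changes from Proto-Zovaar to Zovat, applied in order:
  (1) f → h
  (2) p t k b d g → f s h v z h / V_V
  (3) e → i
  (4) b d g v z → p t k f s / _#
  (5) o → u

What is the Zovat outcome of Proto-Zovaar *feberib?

Zovat: *feberib > heberib > heverib > hivirib > hivirip  (by unconditioned shift, intervocalic lenition, vowel merger, final devoicing)

hivirip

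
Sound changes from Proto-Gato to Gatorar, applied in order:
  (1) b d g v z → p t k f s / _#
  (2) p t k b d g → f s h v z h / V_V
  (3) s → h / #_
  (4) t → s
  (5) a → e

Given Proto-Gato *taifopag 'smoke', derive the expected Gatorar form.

Gatorar: *taifopag
  taifopag → taifopak   [final devoicing]
  taifopak → taifofak   [intervocalic lenition]
  taifofak (rule 3 does not apply)
  taifofak → saifofak   [unconditioned shift]
  saifofak → seifofek   [vowel merger]
  giving Gatorar seifofek.

seifofek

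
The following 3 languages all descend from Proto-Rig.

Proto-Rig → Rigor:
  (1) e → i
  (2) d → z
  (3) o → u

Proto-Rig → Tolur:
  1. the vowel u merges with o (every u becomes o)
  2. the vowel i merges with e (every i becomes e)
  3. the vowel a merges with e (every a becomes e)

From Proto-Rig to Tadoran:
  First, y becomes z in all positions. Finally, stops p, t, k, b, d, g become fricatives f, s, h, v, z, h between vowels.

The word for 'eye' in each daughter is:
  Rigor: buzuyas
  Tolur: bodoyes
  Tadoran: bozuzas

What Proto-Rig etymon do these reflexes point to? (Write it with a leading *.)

*boduyas

Position 4: Rigor has u, Tolur has o, Tadoran has u. Tadoran preserves u here (none of its changes turn any other segment into u), so the proto-segment is *u.
Position 5: Rigor has y, Tolur has y, Tadoran has z. Rigor preserves y here (none of its changes turn any other segment into y), so the proto-segment is *y.
Position 3: Rigor has z, Tolur has d, Tadoran has z. Tolur preserves d here (none of its changes turn any other segment into d), so the proto-segment is *d.
This points to *boduyas. Verify forward in each daughter:
Rigor: *boduyas > bozuyas > buzuyas  (by unconditioned shift, vowel merger)
Tolur: *boduyas
  boduyas → bodoyas   [vowel merger]
  bodoyas (rule 2 does not apply)
  bodoyas → bodoyes   [vowel merger]
  giving Tolur bodoyes.
Tadoran: *boduyas > boduzas > bozuzas  (by unconditioned shift, intervocalic lenition)
Only *boduyas yields all of Rigor buzuyas, Tolur bodoyes, Tadoran bozuzas.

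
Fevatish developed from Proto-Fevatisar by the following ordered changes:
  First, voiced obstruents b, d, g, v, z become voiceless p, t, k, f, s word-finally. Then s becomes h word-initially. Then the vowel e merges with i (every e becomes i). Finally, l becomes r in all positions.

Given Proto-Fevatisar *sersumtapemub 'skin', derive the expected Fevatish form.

Fevatish: start from *sersumtapemub.
  rule 1 (final devoicing): sersumtapemub → sersumtapemup
  rule 2 (debuccalisation): sersumtapemup → hersumtapemup
  rule 3 (vowel merger): hersumtapemup → hirsumtapimup
  rule 4: no change — hirsumtapimup
  ⇒ Fevatish hirsumtapimup

hirsumtapimup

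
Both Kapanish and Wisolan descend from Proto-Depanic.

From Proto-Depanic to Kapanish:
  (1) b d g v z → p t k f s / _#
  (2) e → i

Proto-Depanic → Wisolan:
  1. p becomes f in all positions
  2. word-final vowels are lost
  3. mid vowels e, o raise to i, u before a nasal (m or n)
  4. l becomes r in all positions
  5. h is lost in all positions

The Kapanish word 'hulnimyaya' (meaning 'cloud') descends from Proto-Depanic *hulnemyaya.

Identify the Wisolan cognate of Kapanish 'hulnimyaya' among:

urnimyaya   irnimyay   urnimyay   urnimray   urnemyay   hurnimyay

urnimyay

Wisolan: *hulnemyaya > hulnemyay > hulnimyay > hurnimyay > urnimyay  (by apocope, pre-nasal raising, unconditioned shift, h-loss)
Among the options, 'urnimyay' alone shows every Wisolan change applied in order.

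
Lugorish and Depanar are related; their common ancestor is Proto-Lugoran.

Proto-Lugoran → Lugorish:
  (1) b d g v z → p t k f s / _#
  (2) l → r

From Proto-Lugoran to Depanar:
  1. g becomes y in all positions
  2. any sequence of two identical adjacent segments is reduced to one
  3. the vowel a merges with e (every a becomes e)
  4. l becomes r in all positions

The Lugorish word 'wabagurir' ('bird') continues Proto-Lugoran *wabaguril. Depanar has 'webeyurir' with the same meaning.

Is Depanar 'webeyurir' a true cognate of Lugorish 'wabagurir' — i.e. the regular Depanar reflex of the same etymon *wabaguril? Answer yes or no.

Derive the expected Depanar reflex of *wabaguril:
Depanar: start from *wabaguril.
  rule 1 (unconditioned shift): wabaguril → wabayuril
  rule 2: no change — wabayuril
  rule 3 (vowel merger): wabayuril → webeyuril
  rule 4 (unconditioned shift): webeyuril → webeyurir
  ⇒ Depanar webeyurir
Depanar 'webeyurir' matches the regular reflex exactly, so the pair is cognate.

yes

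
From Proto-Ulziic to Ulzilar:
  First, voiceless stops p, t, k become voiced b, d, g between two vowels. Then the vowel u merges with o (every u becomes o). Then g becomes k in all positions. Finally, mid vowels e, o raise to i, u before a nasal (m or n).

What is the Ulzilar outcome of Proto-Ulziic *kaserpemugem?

Ulzilar: *kaserpemugem > kaserpemogem > kaserpemokem > kaserpimokim  (by vowel merger, unconditioned shift, pre-nasal raising)

kaserpimokim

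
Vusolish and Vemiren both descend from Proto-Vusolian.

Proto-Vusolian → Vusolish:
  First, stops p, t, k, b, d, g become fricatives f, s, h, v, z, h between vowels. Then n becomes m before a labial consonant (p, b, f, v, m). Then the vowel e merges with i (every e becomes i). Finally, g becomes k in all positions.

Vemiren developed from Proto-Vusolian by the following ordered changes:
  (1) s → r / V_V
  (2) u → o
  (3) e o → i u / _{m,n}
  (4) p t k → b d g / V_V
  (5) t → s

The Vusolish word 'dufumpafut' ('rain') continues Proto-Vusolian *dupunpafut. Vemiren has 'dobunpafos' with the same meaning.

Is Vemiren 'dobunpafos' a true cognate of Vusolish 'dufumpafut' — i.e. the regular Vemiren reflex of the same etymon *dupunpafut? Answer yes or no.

Derive the expected Vemiren reflex of *dupunpafut:
Vemiren: start from *dupunpafut.
  rule 1: no change — dupunpafut
  rule 2 (vowel merger): dupunpafut → doponpafot
  rule 3 (pre-nasal raising): doponpafot → dopunpafot
  rule 4 (intervocalic voicing): dopunpafot → dobunpafot
  rule 5 (unconditioned shift): dobunpafot → dobunpafos
  ⇒ Vemiren dobunpafos
Vemiren 'dobunpafos' matches the regular reflex exactly, so the pair is cognate.

yes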